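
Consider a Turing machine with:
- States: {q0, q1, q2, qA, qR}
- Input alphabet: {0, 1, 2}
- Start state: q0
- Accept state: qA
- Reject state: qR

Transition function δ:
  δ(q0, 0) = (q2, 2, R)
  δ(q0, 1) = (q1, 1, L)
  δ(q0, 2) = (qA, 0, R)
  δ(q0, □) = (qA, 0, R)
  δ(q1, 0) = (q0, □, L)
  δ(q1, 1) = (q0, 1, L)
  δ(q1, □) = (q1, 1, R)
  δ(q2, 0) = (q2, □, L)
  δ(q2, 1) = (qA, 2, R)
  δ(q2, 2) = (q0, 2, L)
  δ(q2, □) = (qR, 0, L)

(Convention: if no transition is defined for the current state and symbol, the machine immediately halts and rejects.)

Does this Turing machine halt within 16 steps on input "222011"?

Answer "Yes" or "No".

Execution trace:
Initial: [q0]222011
Step 1: δ(q0, 2) = (qA, 0, R) → 0[qA]22011

The machine reaches the accept state qA and halts.
The machine halted after 1 step (within the 16-step bound).

Answer: Yes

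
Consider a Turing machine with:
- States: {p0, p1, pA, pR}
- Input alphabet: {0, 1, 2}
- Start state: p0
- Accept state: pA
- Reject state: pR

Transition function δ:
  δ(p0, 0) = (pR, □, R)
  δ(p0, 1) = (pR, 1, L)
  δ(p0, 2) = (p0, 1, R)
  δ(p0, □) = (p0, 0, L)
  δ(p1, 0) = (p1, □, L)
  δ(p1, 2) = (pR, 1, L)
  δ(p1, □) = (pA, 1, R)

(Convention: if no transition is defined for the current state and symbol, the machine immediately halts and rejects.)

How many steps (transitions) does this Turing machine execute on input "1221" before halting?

Execution trace:
Initial: [p0]1221
Step 1: δ(p0, 1) = (pR, 1, L) → [pR]□1221

The machine reaches the reject state pR and halts.

The machine executed 1 step before halting.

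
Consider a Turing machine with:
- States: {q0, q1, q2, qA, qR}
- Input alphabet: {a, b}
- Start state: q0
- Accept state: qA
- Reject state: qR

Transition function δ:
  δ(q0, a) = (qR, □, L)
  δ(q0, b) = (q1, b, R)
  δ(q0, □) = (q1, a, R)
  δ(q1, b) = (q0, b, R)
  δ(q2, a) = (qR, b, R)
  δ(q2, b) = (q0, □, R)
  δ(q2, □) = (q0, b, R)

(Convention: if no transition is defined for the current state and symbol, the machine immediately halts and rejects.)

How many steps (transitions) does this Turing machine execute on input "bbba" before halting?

Execution trace:
Initial: [q0]bbba
Step 1: δ(q0, b) = (q1, b, R) → b[q1]bba
Step 2: δ(q1, b) = (q0, b, R) → bb[q0]ba
Step 3: δ(q0, b) = (q1, b, R) → bbb[q1]a

No transition is defined for δ(q1, a). By convention the machine halts and rejects.

The machine executed 3 steps before halting.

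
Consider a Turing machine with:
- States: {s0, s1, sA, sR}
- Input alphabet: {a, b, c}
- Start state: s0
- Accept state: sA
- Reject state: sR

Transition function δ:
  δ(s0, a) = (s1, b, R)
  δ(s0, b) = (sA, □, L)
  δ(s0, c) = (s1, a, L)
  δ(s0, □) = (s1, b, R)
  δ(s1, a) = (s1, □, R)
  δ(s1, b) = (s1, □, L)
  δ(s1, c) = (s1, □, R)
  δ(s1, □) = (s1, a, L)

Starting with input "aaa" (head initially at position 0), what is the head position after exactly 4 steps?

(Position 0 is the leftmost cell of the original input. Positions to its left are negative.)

Execution trace (head position shown):
Step 0: [s0]aaa  (head at position 0)
Step 1: move right → b[s1]aa  (head at position 1)
Step 2: move right → b□[s1]a  (head at position 2)
Step 3: move right → b□□[s1]□  (head at position 3)
Step 4: move left → b□[s1]□a  (head at position 2)

After 4 steps, the head is at position 2.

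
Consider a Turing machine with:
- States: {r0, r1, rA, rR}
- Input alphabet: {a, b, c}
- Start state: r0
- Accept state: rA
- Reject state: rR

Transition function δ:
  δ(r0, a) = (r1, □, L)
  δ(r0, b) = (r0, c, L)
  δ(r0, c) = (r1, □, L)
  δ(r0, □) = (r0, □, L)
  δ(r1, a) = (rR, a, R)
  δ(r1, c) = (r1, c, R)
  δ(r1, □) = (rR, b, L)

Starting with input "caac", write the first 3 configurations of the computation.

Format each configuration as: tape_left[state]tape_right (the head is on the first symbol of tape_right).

Transitions applied:
Step 1: δ(r0, c) = (r1, □, L)
Step 2: δ(r1, □) = (rR, b, L)

The first 3 configurations are:
[r0]caac ⊢ [r1]□□aac ⊢ [rR]□b□aac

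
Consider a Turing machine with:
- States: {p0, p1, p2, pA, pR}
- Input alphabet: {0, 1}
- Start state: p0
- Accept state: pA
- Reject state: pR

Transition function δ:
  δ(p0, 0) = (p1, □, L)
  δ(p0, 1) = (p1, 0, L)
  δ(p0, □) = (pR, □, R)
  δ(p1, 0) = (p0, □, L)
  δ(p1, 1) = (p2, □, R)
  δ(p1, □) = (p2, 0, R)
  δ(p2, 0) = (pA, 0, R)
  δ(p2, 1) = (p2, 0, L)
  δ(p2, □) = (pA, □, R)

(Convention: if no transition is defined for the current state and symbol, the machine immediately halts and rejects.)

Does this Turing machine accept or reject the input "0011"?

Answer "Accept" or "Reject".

Execution trace:
Initial: [p0]0011
Step 1: δ(p0, 0) = (p1, □, L) → [p1]□□011
Step 2: δ(p1, □) = (p2, 0, R) → 0[p2]□011
Step 3: δ(p2, □) = (pA, □, R) → 0□[pA]011

The machine reaches the accept state pA and halts.

Answer: Accept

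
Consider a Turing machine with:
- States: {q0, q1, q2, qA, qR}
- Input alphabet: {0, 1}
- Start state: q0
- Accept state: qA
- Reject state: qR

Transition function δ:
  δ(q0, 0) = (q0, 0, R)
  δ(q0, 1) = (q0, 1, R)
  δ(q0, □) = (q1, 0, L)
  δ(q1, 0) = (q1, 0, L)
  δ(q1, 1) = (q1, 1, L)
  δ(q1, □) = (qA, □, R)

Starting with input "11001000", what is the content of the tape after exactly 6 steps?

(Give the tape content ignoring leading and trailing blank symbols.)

Execution trace:
Initial: [q0]11001000
Step 1: δ(q0, 1) = (q0, 1, R) → 1[q0]1001000
Step 2: δ(q0, 1) = (q0, 1, R) → 11[q0]001000
Step 3: δ(q0, 0) = (q0, 0, R) → 110[q0]01000
Step 4: δ(q0, 0) = (q0, 0, R) → 1100[q0]1000
Step 5: δ(q0, 1) = (q0, 1, R) → 11001[q0]000
Step 6: δ(q0, 0) = (q0, 0, R) → 110010[q0]00

After 6 steps, the tape (ignoring leading/trailing blanks) is: 11001000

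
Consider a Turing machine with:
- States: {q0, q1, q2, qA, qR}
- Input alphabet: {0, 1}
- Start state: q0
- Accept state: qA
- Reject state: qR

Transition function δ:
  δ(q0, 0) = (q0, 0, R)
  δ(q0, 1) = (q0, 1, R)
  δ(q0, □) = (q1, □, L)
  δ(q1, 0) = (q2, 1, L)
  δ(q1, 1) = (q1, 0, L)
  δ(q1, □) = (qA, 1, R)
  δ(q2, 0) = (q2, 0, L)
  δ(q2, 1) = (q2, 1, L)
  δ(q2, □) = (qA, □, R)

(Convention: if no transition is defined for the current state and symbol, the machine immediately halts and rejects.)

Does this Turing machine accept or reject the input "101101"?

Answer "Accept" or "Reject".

Execution trace:
Initial: [q0]101101
Step 1: δ(q0, 1) = (q0, 1, R) → 1[q0]01101
Step 2: δ(q0, 0) = (q0, 0, R) → 10[q0]1101
Step 3: δ(q0, 1) = (q0, 1, R) → 101[q0]101
Step 4: δ(q0, 1) = (q0, 1, R) → 1011[q0]01
Step 5: δ(q0, 0) = (q0, 0, R) → 10110[q0]1
Step 6: δ(q0, 1) = (q0, 1, R) → 101101[q0]□
Step 7: δ(q0, □) = (q1, □, L) → 10110[q1]1□
Step 8: δ(q1, 1) = (q1, 0, L) → 1011[q1]00□
Step 9: δ(q1, 0) = (q2, 1, L) → 101[q2]110□
Step 10: δ(q2, 1) = (q2, 1, L) → 10[q2]1110□
Step 11: δ(q2, 1) = (q2, 1, L) → 1[q2]01110□
Step 12: δ(q2, 0) = (q2, 0, L) → [q2]101110□
Step 13: δ(q2, 1) = (q2, 1, L) → [q2]□101110□
Step 14: δ(q2, □) = (qA, □, R) → □[qA]101110□

The machine reaches the accept state qA and halts.

Answer: Accept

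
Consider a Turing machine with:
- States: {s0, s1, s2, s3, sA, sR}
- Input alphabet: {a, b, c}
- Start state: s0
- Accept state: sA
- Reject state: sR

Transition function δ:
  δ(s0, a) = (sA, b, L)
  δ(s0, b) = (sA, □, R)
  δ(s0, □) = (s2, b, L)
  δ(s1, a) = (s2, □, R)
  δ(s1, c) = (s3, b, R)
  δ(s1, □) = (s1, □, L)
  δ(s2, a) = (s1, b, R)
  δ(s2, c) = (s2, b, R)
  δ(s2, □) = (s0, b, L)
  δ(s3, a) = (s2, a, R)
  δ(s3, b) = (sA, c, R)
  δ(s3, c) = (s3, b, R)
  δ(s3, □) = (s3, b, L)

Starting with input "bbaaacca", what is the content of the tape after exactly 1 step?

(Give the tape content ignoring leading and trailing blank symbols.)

Execution trace:
Initial: [s0]bbaaacca
Step 1: δ(s0, b) = (sA, □, R) → □[sA]baaacca

The machine reaches the accept state sA and halts.

After 1 step, the tape (ignoring leading/trailing blanks) is: baaacca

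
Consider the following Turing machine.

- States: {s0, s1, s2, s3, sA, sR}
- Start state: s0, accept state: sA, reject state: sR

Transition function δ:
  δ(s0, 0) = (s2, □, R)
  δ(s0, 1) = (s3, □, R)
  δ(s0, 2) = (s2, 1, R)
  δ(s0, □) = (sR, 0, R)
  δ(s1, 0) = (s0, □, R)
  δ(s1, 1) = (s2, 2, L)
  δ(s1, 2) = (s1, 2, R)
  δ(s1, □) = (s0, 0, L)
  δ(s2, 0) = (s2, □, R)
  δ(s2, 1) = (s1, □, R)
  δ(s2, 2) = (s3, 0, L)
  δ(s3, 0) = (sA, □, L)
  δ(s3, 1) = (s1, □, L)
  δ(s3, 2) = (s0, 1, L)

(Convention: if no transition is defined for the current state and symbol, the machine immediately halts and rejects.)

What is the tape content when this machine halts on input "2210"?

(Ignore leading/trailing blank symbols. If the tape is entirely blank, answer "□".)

Execution trace:
Initial: [s0]2210
Step 1: δ(s0, 2) = (s2, 1, R) → 1[s2]210
Step 2: δ(s2, 2) = (s3, 0, L) → [s3]1010
Step 3: δ(s3, 1) = (s1, □, L) → [s1]□□010
Step 4: δ(s1, □) = (s0, 0, L) → [s0]□0□010
Step 5: δ(s0, □) = (sR, 0, R) → 0[sR]0□010

The machine reaches the reject state sR and halts.

Final tape (ignoring leading/trailing blanks): 00□010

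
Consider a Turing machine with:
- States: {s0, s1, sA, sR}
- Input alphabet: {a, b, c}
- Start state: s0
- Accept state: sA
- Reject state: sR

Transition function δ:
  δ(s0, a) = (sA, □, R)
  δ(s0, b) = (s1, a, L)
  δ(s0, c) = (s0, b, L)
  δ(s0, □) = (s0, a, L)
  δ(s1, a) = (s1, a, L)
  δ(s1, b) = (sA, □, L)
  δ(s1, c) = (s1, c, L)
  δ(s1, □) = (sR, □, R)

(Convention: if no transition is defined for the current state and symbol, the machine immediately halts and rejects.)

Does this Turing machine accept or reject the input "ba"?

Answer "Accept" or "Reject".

Execution trace:
Initial: [s0]ba
Step 1: δ(s0, b) = (s1, a, L) → [s1]□aa
Step 2: δ(s1, □) = (sR, □, R) → □[sR]aa

The machine reaches the reject state sR and halts.

Answer: Reject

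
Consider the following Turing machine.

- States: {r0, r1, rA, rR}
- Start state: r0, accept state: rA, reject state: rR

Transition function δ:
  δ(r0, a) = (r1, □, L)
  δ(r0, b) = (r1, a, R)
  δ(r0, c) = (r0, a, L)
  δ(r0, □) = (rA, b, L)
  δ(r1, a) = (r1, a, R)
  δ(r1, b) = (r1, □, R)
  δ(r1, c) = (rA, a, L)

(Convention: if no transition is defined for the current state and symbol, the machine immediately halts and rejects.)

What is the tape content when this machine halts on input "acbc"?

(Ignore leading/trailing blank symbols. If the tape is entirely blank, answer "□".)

Execution trace:
Initial: [r0]acbc
Step 1: δ(r0, a) = (r1, □, L) → [r1]□□cbc

No transition is defined for δ(r1, □). By convention the machine halts and rejects.

Final tape (ignoring leading/trailing blanks): cbc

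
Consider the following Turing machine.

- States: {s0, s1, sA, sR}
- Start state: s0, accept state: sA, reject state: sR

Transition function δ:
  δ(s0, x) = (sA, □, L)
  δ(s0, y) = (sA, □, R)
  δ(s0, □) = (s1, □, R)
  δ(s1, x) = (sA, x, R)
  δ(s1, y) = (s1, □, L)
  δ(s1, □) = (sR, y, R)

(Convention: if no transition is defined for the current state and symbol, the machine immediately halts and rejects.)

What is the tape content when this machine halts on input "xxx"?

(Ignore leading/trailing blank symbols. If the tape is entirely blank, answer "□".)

Execution trace:
Initial: [s0]xxx
Step 1: δ(s0, x) = (sA, □, L) → [sA]□□xx

The machine reaches the accept state sA and halts.

Final tape (ignoring leading/trailing blanks): xx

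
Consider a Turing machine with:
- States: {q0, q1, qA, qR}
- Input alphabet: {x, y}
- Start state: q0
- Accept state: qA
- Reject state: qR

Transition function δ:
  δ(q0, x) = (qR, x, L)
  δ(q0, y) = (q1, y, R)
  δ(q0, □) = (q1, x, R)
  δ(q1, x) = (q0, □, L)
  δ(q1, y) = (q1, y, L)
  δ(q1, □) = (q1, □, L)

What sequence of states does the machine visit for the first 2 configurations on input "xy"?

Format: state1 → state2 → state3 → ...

Execution trace:
Initial: [q0]xy
Step 1: δ(q0, x) = (qR, x, L) → [qR]□xy

The machine reaches the reject state qR and halts.

State sequence: q0 → qR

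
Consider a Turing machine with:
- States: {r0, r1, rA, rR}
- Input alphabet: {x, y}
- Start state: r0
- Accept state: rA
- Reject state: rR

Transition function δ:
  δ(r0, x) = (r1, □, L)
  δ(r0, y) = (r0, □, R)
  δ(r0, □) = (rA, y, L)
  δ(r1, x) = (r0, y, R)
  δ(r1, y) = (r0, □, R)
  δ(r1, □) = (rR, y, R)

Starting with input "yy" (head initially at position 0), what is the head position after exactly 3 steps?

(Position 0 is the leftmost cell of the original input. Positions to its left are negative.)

Execution trace (head position shown):
Step 0: [r0]yy  (head at position 0)
Step 1: move right → □[r0]y  (head at position 1)
Step 2: move right → □□[r0]□  (head at position 2)
Step 3: move left → □[rA]□y  (head at position 1)

After 3 steps, the head is at position 1.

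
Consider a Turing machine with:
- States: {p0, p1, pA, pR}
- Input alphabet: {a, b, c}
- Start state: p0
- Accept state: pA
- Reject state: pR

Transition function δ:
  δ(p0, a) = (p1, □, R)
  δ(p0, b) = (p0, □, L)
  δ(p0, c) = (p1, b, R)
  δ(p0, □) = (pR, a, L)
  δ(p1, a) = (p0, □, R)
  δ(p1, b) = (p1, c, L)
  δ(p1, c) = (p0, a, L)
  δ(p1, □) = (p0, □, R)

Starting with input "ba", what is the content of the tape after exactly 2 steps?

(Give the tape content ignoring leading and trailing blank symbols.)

Execution trace:
Initial: [p0]ba
Step 1: δ(p0, b) = (p0, □, L) → [p0]□□a
Step 2: δ(p0, □) = (pR, a, L) → [pR]□a□a

The machine reaches the reject state pR and halts.

After 2 steps, the tape (ignoring leading/trailing blanks) is: a□a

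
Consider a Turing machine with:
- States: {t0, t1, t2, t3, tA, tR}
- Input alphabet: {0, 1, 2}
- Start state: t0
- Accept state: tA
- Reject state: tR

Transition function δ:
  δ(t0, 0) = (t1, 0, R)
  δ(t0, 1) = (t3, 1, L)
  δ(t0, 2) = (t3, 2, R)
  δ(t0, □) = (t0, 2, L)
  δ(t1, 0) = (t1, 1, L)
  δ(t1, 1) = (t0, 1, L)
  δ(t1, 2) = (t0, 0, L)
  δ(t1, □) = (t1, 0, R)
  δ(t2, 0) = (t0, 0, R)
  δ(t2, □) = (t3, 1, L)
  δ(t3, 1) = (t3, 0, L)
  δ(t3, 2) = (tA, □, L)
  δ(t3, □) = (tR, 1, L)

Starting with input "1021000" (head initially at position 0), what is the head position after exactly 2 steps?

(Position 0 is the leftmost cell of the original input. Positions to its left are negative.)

Execution trace (head position shown):
Step 0: [t0]1021000  (head at position 0)
Step 1: move left → [t3]□1021000  (head at position -1)
Step 2: move left → [tR]□11021000  (head at position -2)

After 2 steps, the head is at position -2.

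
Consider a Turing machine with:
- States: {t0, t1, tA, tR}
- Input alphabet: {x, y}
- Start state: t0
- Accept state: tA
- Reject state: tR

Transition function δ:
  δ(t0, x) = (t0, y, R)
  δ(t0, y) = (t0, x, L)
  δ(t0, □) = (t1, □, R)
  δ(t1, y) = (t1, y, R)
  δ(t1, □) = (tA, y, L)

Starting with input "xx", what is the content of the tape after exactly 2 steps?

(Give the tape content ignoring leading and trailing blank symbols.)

Execution trace:
Initial: [t0]xx
Step 1: δ(t0, x) = (t0, y, R) → y[t0]x
Step 2: δ(t0, x) = (t0, y, R) → yy[t0]□

After 2 steps, the tape (ignoring leading/trailing blanks) is: yy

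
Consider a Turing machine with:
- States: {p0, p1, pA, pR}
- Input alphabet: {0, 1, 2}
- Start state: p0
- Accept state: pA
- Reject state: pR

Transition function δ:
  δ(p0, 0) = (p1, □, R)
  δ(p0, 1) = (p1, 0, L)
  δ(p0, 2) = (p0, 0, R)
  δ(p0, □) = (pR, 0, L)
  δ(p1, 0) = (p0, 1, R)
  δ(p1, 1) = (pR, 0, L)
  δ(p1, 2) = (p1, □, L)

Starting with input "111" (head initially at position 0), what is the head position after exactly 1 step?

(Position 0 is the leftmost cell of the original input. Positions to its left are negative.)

Execution trace (head position shown):
Step 0: [p0]111  (head at position 0)
Step 1: move left → [p1]□011  (head at position -1)

After 1 step, the head is at position -1.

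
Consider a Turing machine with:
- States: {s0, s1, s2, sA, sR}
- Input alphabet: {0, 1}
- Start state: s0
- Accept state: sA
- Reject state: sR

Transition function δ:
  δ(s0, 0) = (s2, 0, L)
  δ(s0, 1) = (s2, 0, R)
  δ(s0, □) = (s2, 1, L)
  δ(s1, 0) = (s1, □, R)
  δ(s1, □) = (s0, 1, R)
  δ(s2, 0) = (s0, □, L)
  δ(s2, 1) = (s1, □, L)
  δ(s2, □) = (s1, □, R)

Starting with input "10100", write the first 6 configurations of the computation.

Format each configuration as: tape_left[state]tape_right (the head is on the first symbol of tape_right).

Transitions applied:
Step 1: δ(s0, 1) = (s2, 0, R)
Step 2: δ(s2, 0) = (s0, □, L)
Step 3: δ(s0, 0) = (s2, 0, L)
Step 4: δ(s2, □) = (s1, □, R)
Step 5: δ(s1, 0) = (s1, □, R)

The first 6 configurations are:
[s0]10100 ⊢ 0[s2]0100 ⊢ [s0]0□100 ⊢ [s2]□0□100 ⊢ □[s1]0□100 ⊢ □□[s1]□100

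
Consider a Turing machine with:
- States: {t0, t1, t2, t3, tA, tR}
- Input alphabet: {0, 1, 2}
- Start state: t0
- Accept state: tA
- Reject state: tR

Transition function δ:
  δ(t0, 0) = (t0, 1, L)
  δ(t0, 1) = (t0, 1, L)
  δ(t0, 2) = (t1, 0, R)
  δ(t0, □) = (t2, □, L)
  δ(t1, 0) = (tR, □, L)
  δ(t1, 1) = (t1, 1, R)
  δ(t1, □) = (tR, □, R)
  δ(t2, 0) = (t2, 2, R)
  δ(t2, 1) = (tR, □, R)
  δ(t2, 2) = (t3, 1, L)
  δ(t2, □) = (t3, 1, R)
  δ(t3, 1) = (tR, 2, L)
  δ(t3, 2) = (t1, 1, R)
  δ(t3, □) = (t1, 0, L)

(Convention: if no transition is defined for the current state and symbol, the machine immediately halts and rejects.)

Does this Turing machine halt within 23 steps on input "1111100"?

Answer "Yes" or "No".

Execution trace:
Initial: [t0]1111100
Step 1: δ(t0, 1) = (t0, 1, L) → [t0]□1111100
Step 2: δ(t0, □) = (t2, □, L) → [t2]□□1111100
Step 3: δ(t2, □) = (t3, 1, R) → 1[t3]□1111100
Step 4: δ(t3, □) = (t1, 0, L) → [t1]101111100
Step 5: δ(t1, 1) = (t1, 1, R) → 1[t1]01111100
Step 6: δ(t1, 0) = (tR, □, L) → [tR]1□1111100

The machine reaches the reject state tR and halts.
The machine halted after 6 steps (within the 23-step bound).

Answer: Yes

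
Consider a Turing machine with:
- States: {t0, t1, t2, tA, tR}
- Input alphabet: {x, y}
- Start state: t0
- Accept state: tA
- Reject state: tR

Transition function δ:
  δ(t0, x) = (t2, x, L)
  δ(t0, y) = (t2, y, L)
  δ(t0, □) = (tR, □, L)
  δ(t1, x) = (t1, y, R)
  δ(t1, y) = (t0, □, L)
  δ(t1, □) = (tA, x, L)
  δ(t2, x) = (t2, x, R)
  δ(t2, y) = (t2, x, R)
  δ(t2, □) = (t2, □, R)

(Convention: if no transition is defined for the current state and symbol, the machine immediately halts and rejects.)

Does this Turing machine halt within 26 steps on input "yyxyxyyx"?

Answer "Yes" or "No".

Execution trace:
Initial: [t0]yyxyxyyx
Step 1: δ(t0, y) = (t2, y, L) → [t2]□yyxyxyyx
Step 2: δ(t2, □) = (t2, □, R) → □[t2]yyxyxyyx
Step 3: δ(t2, y) = (t2, x, R) → □x[t2]yxyxyyx
Step 4: δ(t2, y) = (t2, x, R) → □xx[t2]xyxyyx
Step 5: δ(t2, x) = (t2, x, R) → □xxx[t2]yxyyx
Step 6: δ(t2, y) = (t2, x, R) → □xxxx[t2]xyyx
Step 7: δ(t2, x) = (t2, x, R) → □xxxxx[t2]yyx
Step 8: δ(t2, y) = (t2, x, R) → □xxxxxx[t2]yx
Step 9: δ(t2, y) = (t2, x, R) → □xxxxxxx[t2]x
Step 10: δ(t2, x) = (t2, x, R) → □xxxxxxxx[t2]□
Step 11: δ(t2, □) = (t2, □, R) → □xxxxxxxx□[t2]□
Step 12: δ(t2, □) = (t2, □, R) → □xxxxxxxx□□[t2]□
Step 13: δ(t2, □) = (t2, □, R) → □xxxxxxxx□□□[t2]□
Step 14: δ(t2, □) = (t2, □, R) → □xxxxxxxx□□□□[t2]□
Step 15: δ(t2, □) = (t2, □, R) → □xxxxxxxx□□□□□[t2]□
Step 16: δ(t2, □) = (t2, □, R) → □xxxxxxxx□□□□□□[t2]□
Step 17: δ(t2, □) = (t2, □, R) → □xxxxxxxx□□□□□□□[t2]□
Step 18: δ(t2, □) = (t2, □, R) → □xxxxxxxx□□□□□□□□[t2]□
Step 19: δ(t2, □) = (t2, □, R) → □xxxxxxxx□□□□□□□□□[t2]□
Step 20: δ(t2, □) = (t2, □, R) → □xxxxxxxx□□□□□□□□□□[t2]□
Step 21: δ(t2, □) = (t2, □, R) → □xxxxxxxx□□□□□□□□□□□[t2]□
Step 22: δ(t2, □) = (t2, □, R) → □xxxxxxxx□□□□□□□□□□□□[t2]□
Step 23: δ(t2, □) = (t2, □, R) → □xxxxxxxx□□□□□□□□□□□□□[t2]□
Step 24: δ(t2, □) = (t2, □, R) → □xxxxxxxx□□□□□□□□□□□□□□[t2]□
Step 25: δ(t2, □) = (t2, □, R) → □xxxxxxxx□□□□□□□□□□□□□□□[t2]□
Step 26: δ(t2, □) = (t2, □, R) → □xxxxxxxx□□□□□□□□□□□□□□□□[t2]□

The machine has not reached a halting state after 26 steps.
The machine did not halt within the 26-step bound.

Answer: No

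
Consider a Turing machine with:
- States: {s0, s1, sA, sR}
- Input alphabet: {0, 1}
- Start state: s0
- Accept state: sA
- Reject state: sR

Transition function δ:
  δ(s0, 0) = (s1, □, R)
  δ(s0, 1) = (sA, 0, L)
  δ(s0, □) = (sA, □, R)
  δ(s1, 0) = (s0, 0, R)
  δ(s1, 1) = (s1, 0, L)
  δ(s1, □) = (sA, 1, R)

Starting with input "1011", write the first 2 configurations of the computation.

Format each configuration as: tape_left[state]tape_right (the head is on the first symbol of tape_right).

Transitions applied:
Step 1: δ(s0, 1) = (sA, 0, L)

The first 2 configurations are:
[s0]1011 ⊢ [sA]□0011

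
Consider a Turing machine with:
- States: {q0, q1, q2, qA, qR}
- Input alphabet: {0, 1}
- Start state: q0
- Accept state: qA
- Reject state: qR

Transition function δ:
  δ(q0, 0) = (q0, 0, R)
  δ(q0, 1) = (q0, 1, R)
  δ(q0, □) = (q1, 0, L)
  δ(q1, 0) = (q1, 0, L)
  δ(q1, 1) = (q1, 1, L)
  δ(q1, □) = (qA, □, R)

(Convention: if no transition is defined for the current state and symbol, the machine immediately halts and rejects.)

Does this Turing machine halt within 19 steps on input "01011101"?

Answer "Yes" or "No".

Execution trace:
Initial: [q0]01011101
Step 1: δ(q0, 0) = (q0, 0, R) → 0[q0]1011101
Step 2: δ(q0, 1) = (q0, 1, R) → 01[q0]011101
Step 3: δ(q0, 0) = (q0, 0, R) → 010[q0]11101
Step 4: δ(q0, 1) = (q0, 1, R) → 0101[q0]1101
Step 5: δ(q0, 1) = (q0, 1, R) → 01011[q0]101
Step 6: δ(q0, 1) = (q0, 1, R) → 010111[q0]01
Step 7: δ(q0, 0) = (q0, 0, R) → 0101110[q0]1
Step 8: δ(q0, 1) = (q0, 1, R) → 01011101[q0]□
Step 9: δ(q0, □) = (q1, 0, L) → 0101110[q1]10
Step 10: δ(q1, 1) = (q1, 1, L) → 010111[q1]010
Step 11: δ(q1, 0) = (q1, 0, L) → 01011[q1]1010
Step 12: δ(q1, 1) = (q1, 1, L) → 0101[q1]11010
Step 13: δ(q1, 1) = (q1, 1, L) → 010[q1]111010
Step 14: δ(q1, 1) = (q1, 1, L) → 01[q1]0111010
Step 15: δ(q1, 0) = (q1, 0, L) → 0[q1]10111010
Step 16: δ(q1, 1) = (q1, 1, L) → [q1]010111010
Step 17: δ(q1, 0) = (q1, 0, L) → [q1]□010111010
Step 18: δ(q1, □) = (qA, □, R) → □[qA]010111010

The machine reaches the accept state qA and halts.
The machine halted after 18 steps (within the 19-step bound).

Answer: Yes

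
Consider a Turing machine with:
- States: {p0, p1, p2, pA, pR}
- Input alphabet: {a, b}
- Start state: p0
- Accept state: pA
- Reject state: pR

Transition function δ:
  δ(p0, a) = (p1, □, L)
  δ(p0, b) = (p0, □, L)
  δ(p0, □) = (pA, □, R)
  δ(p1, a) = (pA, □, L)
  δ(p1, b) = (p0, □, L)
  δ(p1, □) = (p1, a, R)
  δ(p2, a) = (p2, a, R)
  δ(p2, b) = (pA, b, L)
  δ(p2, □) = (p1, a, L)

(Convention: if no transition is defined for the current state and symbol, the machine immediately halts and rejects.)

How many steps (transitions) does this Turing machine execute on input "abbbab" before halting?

Execution trace:
Initial: [p0]abbbab
Step 1: δ(p0, a) = (p1, □, L) → [p1]□□bbbab
Step 2: δ(p1, □) = (p1, a, R) → a[p1]□bbbab
Step 3: δ(p1, □) = (p1, a, R) → aa[p1]bbbab
Step 4: δ(p1, b) = (p0, □, L) → a[p0]a□bbab
Step 5: δ(p0, a) = (p1, □, L) → [p1]a□□bbab
Step 6: δ(p1, a) = (pA, □, L) → [pA]□□□□bbab

The machine reaches the accept state pA and halts.

The machine executed 6 steps before halting.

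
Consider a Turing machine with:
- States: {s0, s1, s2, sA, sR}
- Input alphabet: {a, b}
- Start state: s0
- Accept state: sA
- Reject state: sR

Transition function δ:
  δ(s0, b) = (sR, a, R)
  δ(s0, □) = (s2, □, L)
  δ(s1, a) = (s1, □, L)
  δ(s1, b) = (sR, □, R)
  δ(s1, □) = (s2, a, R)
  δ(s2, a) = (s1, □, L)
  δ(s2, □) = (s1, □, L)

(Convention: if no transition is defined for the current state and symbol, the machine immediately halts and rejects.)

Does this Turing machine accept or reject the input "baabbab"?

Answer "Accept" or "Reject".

Execution trace:
Initial: [s0]baabbab
Step 1: δ(s0, b) = (sR, a, R) → a[sR]aabbab

The machine reaches the reject state sR and halts.

Answer: Reject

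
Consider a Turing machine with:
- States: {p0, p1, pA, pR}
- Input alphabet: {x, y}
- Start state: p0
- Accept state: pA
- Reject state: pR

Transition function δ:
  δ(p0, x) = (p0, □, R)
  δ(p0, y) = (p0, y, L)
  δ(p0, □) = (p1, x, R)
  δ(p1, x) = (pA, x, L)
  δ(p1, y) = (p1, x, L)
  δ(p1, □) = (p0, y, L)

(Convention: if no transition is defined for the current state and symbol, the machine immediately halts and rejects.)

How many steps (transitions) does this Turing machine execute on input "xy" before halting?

Execution trace:
Initial: [p0]xy
Step 1: δ(p0, x) = (p0, □, R) → □[p0]y
Step 2: δ(p0, y) = (p0, y, L) → [p0]□y
Step 3: δ(p0, □) = (p1, x, R) → x[p1]y
Step 4: δ(p1, y) = (p1, x, L) → [p1]xx
Step 5: δ(p1, x) = (pA, x, L) → [pA]□xx

The machine reaches the accept state pA and halts.

The machine executed 5 steps before halting.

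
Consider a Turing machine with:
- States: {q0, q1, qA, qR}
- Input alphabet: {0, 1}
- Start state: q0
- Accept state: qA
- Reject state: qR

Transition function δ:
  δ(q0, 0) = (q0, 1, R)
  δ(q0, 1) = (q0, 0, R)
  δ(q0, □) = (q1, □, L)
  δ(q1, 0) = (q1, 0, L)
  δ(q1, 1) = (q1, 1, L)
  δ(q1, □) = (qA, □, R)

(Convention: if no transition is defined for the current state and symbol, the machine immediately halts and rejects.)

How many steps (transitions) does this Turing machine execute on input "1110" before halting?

Execution trace:
Initial: [q0]1110
Step 1: δ(q0, 1) = (q0, 0, R) → 0[q0]110
Step 2: δ(q0, 1) = (q0, 0, R) → 00[q0]10
Step 3: δ(q0, 1) = (q0, 0, R) → 000[q0]0
Step 4: δ(q0, 0) = (q0, 1, R) → 0001[q0]□
Step 5: δ(q0, □) = (q1, □, L) → 000[q1]1□
Step 6: δ(q1, 1) = (q1, 1, L) → 00[q1]01□
Step 7: δ(q1, 0) = (q1, 0, L) → 0[q1]001□
Step 8: δ(q1, 0) = (q1, 0, L) → [q1]0001□
Step 9: δ(q1, 0) = (q1, 0, L) → [q1]□0001□
Step 10: δ(q1, □) = (qA, □, R) → □[qA]0001□

The machine reaches the accept state qA and halts.

The machine executed 10 steps before halting.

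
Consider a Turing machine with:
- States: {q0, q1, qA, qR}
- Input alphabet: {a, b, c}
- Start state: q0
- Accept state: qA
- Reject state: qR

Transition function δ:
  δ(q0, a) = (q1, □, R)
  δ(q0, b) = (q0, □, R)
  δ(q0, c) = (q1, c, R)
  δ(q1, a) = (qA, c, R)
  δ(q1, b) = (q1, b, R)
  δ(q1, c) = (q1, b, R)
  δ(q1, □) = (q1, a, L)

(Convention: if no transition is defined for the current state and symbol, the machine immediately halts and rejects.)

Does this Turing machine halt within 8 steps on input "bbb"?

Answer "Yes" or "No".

Execution trace:
Initial: [q0]bbb
Step 1: δ(q0, b) = (q0, □, R) → □[q0]bb
Step 2: δ(q0, b) = (q0, □, R) → □□[q0]b
Step 3: δ(q0, b) = (q0, □, R) → □□□[q0]□

No transition is defined for δ(q0, □). By convention the machine halts and rejects.
The machine halted after 3 steps (within the 8-step bound).

Answer: Yes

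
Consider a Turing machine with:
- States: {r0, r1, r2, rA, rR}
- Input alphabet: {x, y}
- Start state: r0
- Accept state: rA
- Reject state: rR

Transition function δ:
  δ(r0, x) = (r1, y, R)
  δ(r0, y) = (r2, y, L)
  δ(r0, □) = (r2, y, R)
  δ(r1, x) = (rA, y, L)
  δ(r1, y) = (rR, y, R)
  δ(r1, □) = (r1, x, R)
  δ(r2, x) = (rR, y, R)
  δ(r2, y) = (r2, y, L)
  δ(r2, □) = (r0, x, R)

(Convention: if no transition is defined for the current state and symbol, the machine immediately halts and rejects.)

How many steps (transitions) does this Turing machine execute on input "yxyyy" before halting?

Execution trace:
Initial: [r0]yxyyy
Step 1: δ(r0, y) = (r2, y, L) → [r2]□yxyyy
Step 2: δ(r2, □) = (r0, x, R) → x[r0]yxyyy
Step 3: δ(r0, y) = (r2, y, L) → [r2]xyxyyy
Step 4: δ(r2, x) = (rR, y, R) → y[rR]yxyyy

The machine reaches the reject state rR and halts.

The machine executed 4 steps before halting.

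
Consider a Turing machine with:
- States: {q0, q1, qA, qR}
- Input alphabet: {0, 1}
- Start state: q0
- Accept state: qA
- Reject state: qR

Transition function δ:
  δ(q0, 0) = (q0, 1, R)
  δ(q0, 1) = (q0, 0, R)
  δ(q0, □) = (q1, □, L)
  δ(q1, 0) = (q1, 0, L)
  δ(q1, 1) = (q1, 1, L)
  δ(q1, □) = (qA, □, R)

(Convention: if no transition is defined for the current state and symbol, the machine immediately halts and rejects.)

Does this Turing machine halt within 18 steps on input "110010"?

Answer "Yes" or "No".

Execution trace:
Initial: [q0]110010
Step 1: δ(q0, 1) = (q0, 0, R) → 0[q0]10010
Step 2: δ(q0, 1) = (q0, 0, R) → 00[q0]0010
Step 3: δ(q0, 0) = (q0, 1, R) → 001[q0]010
Step 4: δ(q0, 0) = (q0, 1, R) → 0011[q0]10
Step 5: δ(q0, 1) = (q0, 0, R) → 00110[q0]0
Step 6: δ(q0, 0) = (q0, 1, R) → 001101[q0]□
Step 7: δ(q0, □) = (q1, □, L) → 00110[q1]1□
Step 8: δ(q1, 1) = (q1, 1, L) → 0011[q1]01□
Step 9: δ(q1, 0) = (q1, 0, L) → 001[q1]101□
Step 10: δ(q1, 1) = (q1, 1, L) → 00[q1]1101□
Step 11: δ(q1, 1) = (q1, 1, L) → 0[q1]01101□
Step 12: δ(q1, 0) = (q1, 0, L) → [q1]001101□
Step 13: δ(q1, 0) = (q1, 0, L) → [q1]□001101□
Step 14: δ(q1, □) = (qA, □, R) → □[qA]001101□

The machine reaches the accept state qA and halts.
The machine halted after 14 steps (within the 18-step bound).

Answer: Yes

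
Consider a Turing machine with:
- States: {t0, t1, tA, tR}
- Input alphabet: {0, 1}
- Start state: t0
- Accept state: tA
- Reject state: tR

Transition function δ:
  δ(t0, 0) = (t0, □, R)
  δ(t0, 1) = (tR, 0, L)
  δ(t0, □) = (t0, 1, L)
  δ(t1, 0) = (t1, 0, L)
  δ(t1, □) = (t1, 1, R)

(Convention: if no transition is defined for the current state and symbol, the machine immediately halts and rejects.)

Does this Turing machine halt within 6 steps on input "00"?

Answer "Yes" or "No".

Execution trace:
Initial: [t0]00
Step 1: δ(t0, 0) = (t0, □, R) → □[t0]0
Step 2: δ(t0, 0) = (t0, □, R) → □□[t0]□
Step 3: δ(t0, □) = (t0, 1, L) → □[t0]□1
Step 4: δ(t0, □) = (t0, 1, L) → [t0]□11
Step 5: δ(t0, □) = (t0, 1, L) → [t0]□111
Step 6: δ(t0, □) = (t0, 1, L) → [t0]□1111

The machine has not reached a halting state after 6 steps.
The machine did not halt within the 6-step bound.

Answer: No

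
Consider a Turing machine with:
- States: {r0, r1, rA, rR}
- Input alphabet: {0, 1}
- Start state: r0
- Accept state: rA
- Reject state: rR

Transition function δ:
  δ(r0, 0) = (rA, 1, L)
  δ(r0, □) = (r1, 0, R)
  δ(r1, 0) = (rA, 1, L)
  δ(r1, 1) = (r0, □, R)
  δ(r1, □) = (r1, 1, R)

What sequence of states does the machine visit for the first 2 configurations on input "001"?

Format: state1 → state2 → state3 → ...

Execution trace:
Initial: [r0]001
Step 1: δ(r0, 0) = (rA, 1, L) → [rA]□101

The machine reaches the accept state rA and halts.

State sequence: r0 → rA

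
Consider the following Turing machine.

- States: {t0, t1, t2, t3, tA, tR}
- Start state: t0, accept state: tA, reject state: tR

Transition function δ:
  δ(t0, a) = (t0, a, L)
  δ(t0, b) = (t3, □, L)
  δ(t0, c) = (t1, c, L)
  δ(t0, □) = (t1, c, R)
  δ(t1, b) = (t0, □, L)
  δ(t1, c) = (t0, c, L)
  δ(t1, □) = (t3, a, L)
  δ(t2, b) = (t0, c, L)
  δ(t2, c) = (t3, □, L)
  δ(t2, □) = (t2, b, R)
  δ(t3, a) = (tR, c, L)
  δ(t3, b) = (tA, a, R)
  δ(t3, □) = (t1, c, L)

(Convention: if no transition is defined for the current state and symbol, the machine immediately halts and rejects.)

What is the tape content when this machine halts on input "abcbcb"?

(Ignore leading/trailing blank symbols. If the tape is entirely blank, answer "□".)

Execution trace:
Initial: [t0]abcbcb
Step 1: δ(t0, a) = (t0, a, L) → [t0]□abcbcb
Step 2: δ(t0, □) = (t1, c, R) → c[t1]abcbcb

No transition is defined for δ(t1, a). By convention the machine halts and rejects.

Final tape (ignoring leading/trailing blanks): cabcbcb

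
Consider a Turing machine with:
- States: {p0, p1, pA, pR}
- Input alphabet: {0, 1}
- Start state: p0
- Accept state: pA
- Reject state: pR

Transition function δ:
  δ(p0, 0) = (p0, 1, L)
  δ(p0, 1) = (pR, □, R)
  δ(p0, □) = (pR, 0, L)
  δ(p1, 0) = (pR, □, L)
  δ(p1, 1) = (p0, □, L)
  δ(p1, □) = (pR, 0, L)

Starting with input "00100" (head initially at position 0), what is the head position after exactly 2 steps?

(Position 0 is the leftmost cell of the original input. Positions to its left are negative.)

Execution trace (head position shown):
Step 0: [p0]00100  (head at position 0)
Step 1: move left → [p0]□10100  (head at position -1)
Step 2: move left → [pR]□010100  (head at position -2)

After 2 steps, the head is at position -2.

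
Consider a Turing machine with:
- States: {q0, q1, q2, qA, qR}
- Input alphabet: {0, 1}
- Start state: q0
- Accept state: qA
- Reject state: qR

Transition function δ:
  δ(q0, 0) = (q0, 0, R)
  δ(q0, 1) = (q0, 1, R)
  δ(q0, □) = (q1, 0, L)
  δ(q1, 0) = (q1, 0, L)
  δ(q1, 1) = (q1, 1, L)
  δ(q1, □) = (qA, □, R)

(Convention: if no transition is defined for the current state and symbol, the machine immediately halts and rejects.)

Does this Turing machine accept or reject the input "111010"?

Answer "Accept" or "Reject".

Execution trace:
Initial: [q0]111010
Step 1: δ(q0, 1) = (q0, 1, R) → 1[q0]11010
Step 2: δ(q0, 1) = (q0, 1, R) → 11[q0]1010
Step 3: δ(q0, 1) = (q0, 1, R) → 111[q0]010
Step 4: δ(q0, 0) = (q0, 0, R) → 1110[q0]10
Step 5: δ(q0, 1) = (q0, 1, R) → 11101[q0]0
Step 6: δ(q0, 0) = (q0, 0, R) → 111010[q0]□
Step 7: δ(q0, □) = (q1, 0, L) → 11101[q1]00
Step 8: δ(q1, 0) = (q1, 0, L) → 1110[q1]100
Step 9: δ(q1, 1) = (q1, 1, L) → 111[q1]0100
Step 10: δ(q1, 0) = (q1, 0, L) → 11[q1]10100
Step 11: δ(q1, 1) = (q1, 1, L) → 1[q1]110100
Step 12: δ(q1, 1) = (q1, 1, L) → [q1]1110100
Step 13: δ(q1, 1) = (q1, 1, L) → [q1]□1110100
Step 14: δ(q1, □) = (qA, □, R) → □[qA]1110100

The machine reaches the accept state qA and halts.

Answer: Accept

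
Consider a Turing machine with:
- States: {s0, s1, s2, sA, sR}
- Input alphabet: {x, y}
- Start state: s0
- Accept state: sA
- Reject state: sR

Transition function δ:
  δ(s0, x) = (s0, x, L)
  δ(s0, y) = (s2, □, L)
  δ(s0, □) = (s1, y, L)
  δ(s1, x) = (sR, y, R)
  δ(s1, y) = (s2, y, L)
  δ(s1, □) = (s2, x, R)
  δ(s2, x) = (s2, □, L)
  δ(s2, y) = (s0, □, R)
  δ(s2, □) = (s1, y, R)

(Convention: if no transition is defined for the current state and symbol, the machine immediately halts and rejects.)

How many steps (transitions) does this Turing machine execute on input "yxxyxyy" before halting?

Execution trace:
Initial: [s0]yxxyxyy
Step 1: δ(s0, y) = (s2, □, L) → [s2]□□xxyxyy
Step 2: δ(s2, □) = (s1, y, R) → y[s1]□xxyxyy
Step 3: δ(s1, □) = (s2, x, R) → yx[s2]xxyxyy
Step 4: δ(s2, x) = (s2, □, L) → y[s2]x□xyxyy
Step 5: δ(s2, x) = (s2, □, L) → [s2]y□□xyxyy
Step 6: δ(s2, y) = (s0, □, R) → □[s0]□□xyxyy
Step 7: δ(s0, □) = (s1, y, L) → [s1]□y□xyxyy
Step 8: δ(s1, □) = (s2, x, R) → x[s2]y□xyxyy
Step 9: δ(s2, y) = (s0, □, R) → x□[s0]□xyxyy
Step 10: δ(s0, □) = (s1, y, L) → x[s1]□yxyxyy
Step 11: δ(s1, □) = (s2, x, R) → xx[s2]yxyxyy
Step 12: δ(s2, y) = (s0, □, R) → xx□[s0]xyxyy
Step 13: δ(s0, x) = (s0, x, L) → xx[s0]□xyxyy
Step 14: δ(s0, □) = (s1, y, L) → x[s1]xyxyxyy
Step 15: δ(s1, x) = (sR, y, R) → xy[sR]yxyxyy

The machine reaches the reject state sR and halts.

The machine executed 15 steps before halting.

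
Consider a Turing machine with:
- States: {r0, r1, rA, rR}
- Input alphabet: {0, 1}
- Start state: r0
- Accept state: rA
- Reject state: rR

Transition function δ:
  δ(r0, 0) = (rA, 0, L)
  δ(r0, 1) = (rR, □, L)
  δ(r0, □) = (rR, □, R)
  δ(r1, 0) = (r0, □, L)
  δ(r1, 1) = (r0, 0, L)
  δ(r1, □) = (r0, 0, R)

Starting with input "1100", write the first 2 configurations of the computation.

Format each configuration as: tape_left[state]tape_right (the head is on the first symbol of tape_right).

Transitions applied:
Step 1: δ(r0, 1) = (rR, □, L)

The first 2 configurations are:
[r0]1100 ⊢ [rR]□□100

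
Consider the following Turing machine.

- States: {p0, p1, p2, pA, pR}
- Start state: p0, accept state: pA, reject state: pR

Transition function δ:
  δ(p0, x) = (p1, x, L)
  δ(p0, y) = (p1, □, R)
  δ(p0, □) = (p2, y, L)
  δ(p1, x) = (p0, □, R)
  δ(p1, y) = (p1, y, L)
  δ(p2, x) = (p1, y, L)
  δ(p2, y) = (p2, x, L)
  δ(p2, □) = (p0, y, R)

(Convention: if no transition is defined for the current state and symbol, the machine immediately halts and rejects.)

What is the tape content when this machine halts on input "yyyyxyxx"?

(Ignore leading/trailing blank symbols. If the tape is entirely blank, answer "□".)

Execution trace:
Initial: [p0]yyyyxyxx
Step 1: δ(p0, y) = (p1, □, R) → □[p1]yyyxyxx
Step 2: δ(p1, y) = (p1, y, L) → [p1]□yyyxyxx

No transition is defined for δ(p1, □). By convention the machine halts and rejects.

Final tape (ignoring leading/trailing blanks): yyyxyxx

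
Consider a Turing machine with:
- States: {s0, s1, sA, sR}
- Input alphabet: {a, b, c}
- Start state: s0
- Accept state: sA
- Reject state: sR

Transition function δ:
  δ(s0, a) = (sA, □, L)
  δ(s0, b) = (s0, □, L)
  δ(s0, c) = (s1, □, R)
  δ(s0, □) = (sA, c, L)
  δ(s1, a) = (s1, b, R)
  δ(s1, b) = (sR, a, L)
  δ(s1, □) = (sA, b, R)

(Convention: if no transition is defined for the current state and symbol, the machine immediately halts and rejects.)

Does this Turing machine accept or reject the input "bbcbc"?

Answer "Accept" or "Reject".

Execution trace:
Initial: [s0]bbcbc
Step 1: δ(s0, b) = (s0, □, L) → [s0]□□bcbc
Step 2: δ(s0, □) = (sA, c, L) → [sA]□c□bcbc

The machine reaches the accept state sA and halts.

Answer: Accept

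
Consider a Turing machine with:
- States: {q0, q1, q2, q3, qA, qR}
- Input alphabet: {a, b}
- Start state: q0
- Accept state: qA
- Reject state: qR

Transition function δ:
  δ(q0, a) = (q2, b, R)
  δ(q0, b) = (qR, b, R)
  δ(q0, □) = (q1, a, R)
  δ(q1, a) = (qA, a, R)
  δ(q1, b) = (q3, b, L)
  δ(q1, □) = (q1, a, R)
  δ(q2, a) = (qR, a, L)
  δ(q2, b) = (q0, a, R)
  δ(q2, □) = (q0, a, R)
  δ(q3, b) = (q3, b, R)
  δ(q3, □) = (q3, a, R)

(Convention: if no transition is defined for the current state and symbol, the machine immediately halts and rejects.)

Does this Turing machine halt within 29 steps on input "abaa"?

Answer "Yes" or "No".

Execution trace:
Initial: [q0]abaa
Step 1: δ(q0, a) = (q2, b, R) → b[q2]baa
Step 2: δ(q2, b) = (q0, a, R) → ba[q0]aa
Step 3: δ(q0, a) = (q2, b, R) → bab[q2]a
Step 4: δ(q2, a) = (qR, a, L) → ba[qR]ba

The machine reaches the reject state qR and halts.
The machine halted after 4 steps (within the 29-step bound).

Answer: Yes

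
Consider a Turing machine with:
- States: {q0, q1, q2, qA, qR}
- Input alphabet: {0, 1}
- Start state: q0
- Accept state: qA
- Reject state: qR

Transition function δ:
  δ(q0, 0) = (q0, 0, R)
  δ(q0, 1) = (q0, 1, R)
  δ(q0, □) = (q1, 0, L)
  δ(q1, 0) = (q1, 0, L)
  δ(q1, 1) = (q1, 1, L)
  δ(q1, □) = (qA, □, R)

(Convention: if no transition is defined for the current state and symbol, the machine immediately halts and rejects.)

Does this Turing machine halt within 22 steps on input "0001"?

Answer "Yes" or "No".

Execution trace:
Initial: [q0]0001
Step 1: δ(q0, 0) = (q0, 0, R) → 0[q0]001
Step 2: δ(q0, 0) = (q0, 0, R) → 00[q0]01
Step 3: δ(q0, 0) = (q0, 0, R) → 000[q0]1
Step 4: δ(q0, 1) = (q0, 1, R) → 0001[q0]□
Step 5: δ(q0, □) = (q1, 0, L) → 000[q1]10
Step 6: δ(q1, 1) = (q1, 1, L) → 00[q1]010
Step 7: δ(q1, 0) = (q1, 0, L) → 0[q1]0010
Step 8: δ(q1, 0) = (q1, 0, L) → [q1]00010
Step 9: δ(q1, 0) = (q1, 0, L) → [q1]□00010
Step 10: δ(q1, □) = (qA, □, R) → □[qA]00010

The machine reaches the accept state qA and halts.
The machine halted after 10 steps (within the 22-step bound).

Answer: Yes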